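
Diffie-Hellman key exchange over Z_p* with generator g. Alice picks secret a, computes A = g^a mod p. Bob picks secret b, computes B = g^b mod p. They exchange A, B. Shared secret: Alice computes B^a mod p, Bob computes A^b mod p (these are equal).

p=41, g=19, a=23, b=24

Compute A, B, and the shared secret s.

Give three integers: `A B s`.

Answer: 29 18 10

Derivation:
A = 19^23 mod 41  (bits of 23 = 10111)
  bit 0 = 1: r = r^2 * 19 mod 41 = 1^2 * 19 = 1*19 = 19
  bit 1 = 0: r = r^2 mod 41 = 19^2 = 33
  bit 2 = 1: r = r^2 * 19 mod 41 = 33^2 * 19 = 23*19 = 27
  bit 3 = 1: r = r^2 * 19 mod 41 = 27^2 * 19 = 32*19 = 34
  bit 4 = 1: r = r^2 * 19 mod 41 = 34^2 * 19 = 8*19 = 29
  -> A = 29
B = 19^24 mod 41  (bits of 24 = 11000)
  bit 0 = 1: r = r^2 * 19 mod 41 = 1^2 * 19 = 1*19 = 19
  bit 1 = 1: r = r^2 * 19 mod 41 = 19^2 * 19 = 33*19 = 12
  bit 2 = 0: r = r^2 mod 41 = 12^2 = 21
  bit 3 = 0: r = r^2 mod 41 = 21^2 = 31
  bit 4 = 0: r = r^2 mod 41 = 31^2 = 18
  -> B = 18
s = B^a = 18^23 mod 41  (bits of 23 = 10111)
  bit 0 = 1: r = r^2 * 18 mod 41 = 1^2 * 18 = 1*18 = 18
  bit 1 = 0: r = r^2 mod 41 = 18^2 = 37
  bit 2 = 1: r = r^2 * 18 mod 41 = 37^2 * 18 = 16*18 = 1
  bit 3 = 1: r = r^2 * 18 mod 41 = 1^2 * 18 = 1*18 = 18
  bit 4 = 1: r = r^2 * 18 mod 41 = 18^2 * 18 = 37*18 = 10
  -> s = B^a = 10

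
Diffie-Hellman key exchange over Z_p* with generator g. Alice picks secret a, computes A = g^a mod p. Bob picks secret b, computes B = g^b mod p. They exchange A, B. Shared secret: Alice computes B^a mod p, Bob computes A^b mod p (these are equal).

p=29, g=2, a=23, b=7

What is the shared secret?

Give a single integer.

A = 2^23 mod 29  (bits of 23 = 10111)
  bit 0 = 1: r = r^2 * 2 mod 29 = 1^2 * 2 = 1*2 = 2
  bit 1 = 0: r = r^2 mod 29 = 2^2 = 4
  bit 2 = 1: r = r^2 * 2 mod 29 = 4^2 * 2 = 16*2 = 3
  bit 3 = 1: r = r^2 * 2 mod 29 = 3^2 * 2 = 9*2 = 18
  bit 4 = 1: r = r^2 * 2 mod 29 = 18^2 * 2 = 5*2 = 10
  -> A = 10
B = 2^7 mod 29  (bits of 7 = 111)
  bit 0 = 1: r = r^2 * 2 mod 29 = 1^2 * 2 = 1*2 = 2
  bit 1 = 1: r = r^2 * 2 mod 29 = 2^2 * 2 = 4*2 = 8
  bit 2 = 1: r = r^2 * 2 mod 29 = 8^2 * 2 = 6*2 = 12
  -> B = 12
s = B^a = 12^23 mod 29  (bits of 23 = 10111)
  bit 0 = 1: r = r^2 * 12 mod 29 = 1^2 * 12 = 1*12 = 12
  bit 1 = 0: r = r^2 mod 29 = 12^2 = 28
  bit 2 = 1: r = r^2 * 12 mod 29 = 28^2 * 12 = 1*12 = 12
  bit 3 = 1: r = r^2 * 12 mod 29 = 12^2 * 12 = 28*12 = 17
  bit 4 = 1: r = r^2 * 12 mod 29 = 17^2 * 12 = 28*12 = 17
  -> s = B^a = 17

Answer: 17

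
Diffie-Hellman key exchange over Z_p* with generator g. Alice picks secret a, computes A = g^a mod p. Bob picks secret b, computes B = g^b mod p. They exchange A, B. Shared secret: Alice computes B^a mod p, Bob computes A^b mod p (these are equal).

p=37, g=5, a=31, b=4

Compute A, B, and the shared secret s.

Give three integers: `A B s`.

Answer: 24 33 34

Derivation:
A = 5^31 mod 37  (bits of 31 = 11111)
  bit 0 = 1: r = r^2 * 5 mod 37 = 1^2 * 5 = 1*5 = 5
  bit 1 = 1: r = r^2 * 5 mod 37 = 5^2 * 5 = 25*5 = 14
  bit 2 = 1: r = r^2 * 5 mod 37 = 14^2 * 5 = 11*5 = 18
  bit 3 = 1: r = r^2 * 5 mod 37 = 18^2 * 5 = 28*5 = 29
  bit 4 = 1: r = r^2 * 5 mod 37 = 29^2 * 5 = 27*5 = 24
  -> A = 24
B = 5^4 mod 37  (bits of 4 = 100)
  bit 0 = 1: r = r^2 * 5 mod 37 = 1^2 * 5 = 1*5 = 5
  bit 1 = 0: r = r^2 mod 37 = 5^2 = 25
  bit 2 = 0: r = r^2 mod 37 = 25^2 = 33
  -> B = 33
s = B^a = 33^31 mod 37  (bits of 31 = 11111)
  bit 0 = 1: r = r^2 * 33 mod 37 = 1^2 * 33 = 1*33 = 33
  bit 1 = 1: r = r^2 * 33 mod 37 = 33^2 * 33 = 16*33 = 10
  bit 2 = 1: r = r^2 * 33 mod 37 = 10^2 * 33 = 26*33 = 7
  bit 3 = 1: r = r^2 * 33 mod 37 = 7^2 * 33 = 12*33 = 26
  bit 4 = 1: r = r^2 * 33 mod 37 = 26^2 * 33 = 10*33 = 34
  -> s = B^a = 34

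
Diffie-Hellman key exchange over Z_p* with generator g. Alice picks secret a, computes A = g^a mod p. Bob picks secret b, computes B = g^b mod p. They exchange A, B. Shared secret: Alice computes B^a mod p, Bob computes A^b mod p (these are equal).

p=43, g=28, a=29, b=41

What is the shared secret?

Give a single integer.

A = 28^29 mod 43  (bits of 29 = 11101)
  bit 0 = 1: r = r^2 * 28 mod 43 = 1^2 * 28 = 1*28 = 28
  bit 1 = 1: r = r^2 * 28 mod 43 = 28^2 * 28 = 10*28 = 22
  bit 2 = 1: r = r^2 * 28 mod 43 = 22^2 * 28 = 11*28 = 7
  bit 3 = 0: r = r^2 mod 43 = 7^2 = 6
  bit 4 = 1: r = r^2 * 28 mod 43 = 6^2 * 28 = 36*28 = 19
  -> A = 19
B = 28^41 mod 43  (bits of 41 = 101001)
  bit 0 = 1: r = r^2 * 28 mod 43 = 1^2 * 28 = 1*28 = 28
  bit 1 = 0: r = r^2 mod 43 = 28^2 = 10
  bit 2 = 1: r = r^2 * 28 mod 43 = 10^2 * 28 = 14*28 = 5
  bit 3 = 0: r = r^2 mod 43 = 5^2 = 25
  bit 4 = 0: r = r^2 mod 43 = 25^2 = 23
  bit 5 = 1: r = r^2 * 28 mod 43 = 23^2 * 28 = 13*28 = 20
  -> B = 20
s = B^a = 20^29 mod 43  (bits of 29 = 11101)
  bit 0 = 1: r = r^2 * 20 mod 43 = 1^2 * 20 = 1*20 = 20
  bit 1 = 1: r = r^2 * 20 mod 43 = 20^2 * 20 = 13*20 = 2
  bit 2 = 1: r = r^2 * 20 mod 43 = 2^2 * 20 = 4*20 = 37
  bit 3 = 0: r = r^2 mod 43 = 37^2 = 36
  bit 4 = 1: r = r^2 * 20 mod 43 = 36^2 * 20 = 6*20 = 34
  -> s = B^a = 34

Answer: 34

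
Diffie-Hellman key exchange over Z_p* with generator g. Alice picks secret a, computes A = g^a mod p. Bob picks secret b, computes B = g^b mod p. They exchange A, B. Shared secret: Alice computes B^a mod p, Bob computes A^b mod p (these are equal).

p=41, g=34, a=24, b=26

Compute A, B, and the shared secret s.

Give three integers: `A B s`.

Answer: 18 21 18

Derivation:
A = 34^24 mod 41  (bits of 24 = 11000)
  bit 0 = 1: r = r^2 * 34 mod 41 = 1^2 * 34 = 1*34 = 34
  bit 1 = 1: r = r^2 * 34 mod 41 = 34^2 * 34 = 8*34 = 26
  bit 2 = 0: r = r^2 mod 41 = 26^2 = 20
  bit 3 = 0: r = r^2 mod 41 = 20^2 = 31
  bit 4 = 0: r = r^2 mod 41 = 31^2 = 18
  -> A = 18
B = 34^26 mod 41  (bits of 26 = 11010)
  bit 0 = 1: r = r^2 * 34 mod 41 = 1^2 * 34 = 1*34 = 34
  bit 1 = 1: r = r^2 * 34 mod 41 = 34^2 * 34 = 8*34 = 26
  bit 2 = 0: r = r^2 mod 41 = 26^2 = 20
  bit 3 = 1: r = r^2 * 34 mod 41 = 20^2 * 34 = 31*34 = 29
  bit 4 = 0: r = r^2 mod 41 = 29^2 = 21
  -> B = 21
s = B^a = 21^24 mod 41  (bits of 24 = 11000)
  bit 0 = 1: r = r^2 * 21 mod 41 = 1^2 * 21 = 1*21 = 21
  bit 1 = 1: r = r^2 * 21 mod 41 = 21^2 * 21 = 31*21 = 36
  bit 2 = 0: r = r^2 mod 41 = 36^2 = 25
  bit 3 = 0: r = r^2 mod 41 = 25^2 = 10
  bit 4 = 0: r = r^2 mod 41 = 10^2 = 18
  -> s = B^a = 18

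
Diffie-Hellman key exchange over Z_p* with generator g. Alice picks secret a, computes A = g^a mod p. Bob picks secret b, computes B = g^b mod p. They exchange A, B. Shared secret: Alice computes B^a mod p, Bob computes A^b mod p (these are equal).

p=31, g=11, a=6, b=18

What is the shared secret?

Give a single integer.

A = 11^6 mod 31  (bits of 6 = 110)
  bit 0 = 1: r = r^2 * 11 mod 31 = 1^2 * 11 = 1*11 = 11
  bit 1 = 1: r = r^2 * 11 mod 31 = 11^2 * 11 = 28*11 = 29
  bit 2 = 0: r = r^2 mod 31 = 29^2 = 4
  -> A = 4
B = 11^18 mod 31  (bits of 18 = 10010)
  bit 0 = 1: r = r^2 * 11 mod 31 = 1^2 * 11 = 1*11 = 11
  bit 1 = 0: r = r^2 mod 31 = 11^2 = 28
  bit 2 = 0: r = r^2 mod 31 = 28^2 = 9
  bit 3 = 1: r = r^2 * 11 mod 31 = 9^2 * 11 = 19*11 = 23
  bit 4 = 0: r = r^2 mod 31 = 23^2 = 2
  -> B = 2
s = B^a = 2^6 mod 31  (bits of 6 = 110)
  bit 0 = 1: r = r^2 * 2 mod 31 = 1^2 * 2 = 1*2 = 2
  bit 1 = 1: r = r^2 * 2 mod 31 = 2^2 * 2 = 4*2 = 8
  bit 2 = 0: r = r^2 mod 31 = 8^2 = 2
  -> s = B^a = 2

Answer: 2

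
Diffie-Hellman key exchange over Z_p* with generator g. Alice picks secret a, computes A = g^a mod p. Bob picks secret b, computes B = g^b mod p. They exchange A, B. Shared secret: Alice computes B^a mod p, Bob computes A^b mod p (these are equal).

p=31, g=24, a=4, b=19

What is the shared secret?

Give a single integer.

A = 24^4 mod 31  (bits of 4 = 100)
  bit 0 = 1: r = r^2 * 24 mod 31 = 1^2 * 24 = 1*24 = 24
  bit 1 = 0: r = r^2 mod 31 = 24^2 = 18
  bit 2 = 0: r = r^2 mod 31 = 18^2 = 14
  -> A = 14
B = 24^19 mod 31  (bits of 19 = 10011)
  bit 0 = 1: r = r^2 * 24 mod 31 = 1^2 * 24 = 1*24 = 24
  bit 1 = 0: r = r^2 mod 31 = 24^2 = 18
  bit 2 = 0: r = r^2 mod 31 = 18^2 = 14
  bit 3 = 1: r = r^2 * 24 mod 31 = 14^2 * 24 = 10*24 = 23
  bit 4 = 1: r = r^2 * 24 mod 31 = 23^2 * 24 = 2*24 = 17
  -> B = 17
s = B^a = 17^4 mod 31  (bits of 4 = 100)
  bit 0 = 1: r = r^2 * 17 mod 31 = 1^2 * 17 = 1*17 = 17
  bit 1 = 0: r = r^2 mod 31 = 17^2 = 10
  bit 2 = 0: r = r^2 mod 31 = 10^2 = 7
  -> s = B^a = 7

Answer: 7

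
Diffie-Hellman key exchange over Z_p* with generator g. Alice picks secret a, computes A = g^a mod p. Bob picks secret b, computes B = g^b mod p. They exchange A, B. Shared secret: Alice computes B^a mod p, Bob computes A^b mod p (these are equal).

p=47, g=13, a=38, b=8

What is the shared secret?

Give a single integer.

Answer: 7

Derivation:
A = 13^38 mod 47  (bits of 38 = 100110)
  bit 0 = 1: r = r^2 * 13 mod 47 = 1^2 * 13 = 1*13 = 13
  bit 1 = 0: r = r^2 mod 47 = 13^2 = 28
  bit 2 = 0: r = r^2 mod 47 = 28^2 = 32
  bit 3 = 1: r = r^2 * 13 mod 47 = 32^2 * 13 = 37*13 = 11
  bit 4 = 1: r = r^2 * 13 mod 47 = 11^2 * 13 = 27*13 = 22
  bit 5 = 0: r = r^2 mod 47 = 22^2 = 14
  -> A = 14
B = 13^8 mod 47  (bits of 8 = 1000)
  bit 0 = 1: r = r^2 * 13 mod 47 = 1^2 * 13 = 1*13 = 13
  bit 1 = 0: r = r^2 mod 47 = 13^2 = 28
  bit 2 = 0: r = r^2 mod 47 = 28^2 = 32
  bit 3 = 0: r = r^2 mod 47 = 32^2 = 37
  -> B = 37
s = B^a = 37^38 mod 47  (bits of 38 = 100110)
  bit 0 = 1: r = r^2 * 37 mod 47 = 1^2 * 37 = 1*37 = 37
  bit 1 = 0: r = r^2 mod 47 = 37^2 = 6
  bit 2 = 0: r = r^2 mod 47 = 6^2 = 36
  bit 3 = 1: r = r^2 * 37 mod 47 = 36^2 * 37 = 27*37 = 12
  bit 4 = 1: r = r^2 * 37 mod 47 = 12^2 * 37 = 3*37 = 17
  bit 5 = 0: r = r^2 mod 47 = 17^2 = 7
  -> s = B^a = 7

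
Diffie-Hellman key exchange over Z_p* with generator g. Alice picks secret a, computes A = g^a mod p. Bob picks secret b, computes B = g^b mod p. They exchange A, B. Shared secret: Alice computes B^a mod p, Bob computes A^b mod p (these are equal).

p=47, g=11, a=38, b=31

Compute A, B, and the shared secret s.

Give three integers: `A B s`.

Answer: 4 35 18

Derivation:
A = 11^38 mod 47  (bits of 38 = 100110)
  bit 0 = 1: r = r^2 * 11 mod 47 = 1^2 * 11 = 1*11 = 11
  bit 1 = 0: r = r^2 mod 47 = 11^2 = 27
  bit 2 = 0: r = r^2 mod 47 = 27^2 = 24
  bit 3 = 1: r = r^2 * 11 mod 47 = 24^2 * 11 = 12*11 = 38
  bit 4 = 1: r = r^2 * 11 mod 47 = 38^2 * 11 = 34*11 = 45
  bit 5 = 0: r = r^2 mod 47 = 45^2 = 4
  -> A = 4
B = 11^31 mod 47  (bits of 31 = 11111)
  bit 0 = 1: r = r^2 * 11 mod 47 = 1^2 * 11 = 1*11 = 11
  bit 1 = 1: r = r^2 * 11 mod 47 = 11^2 * 11 = 27*11 = 15
  bit 2 = 1: r = r^2 * 11 mod 47 = 15^2 * 11 = 37*11 = 31
  bit 3 = 1: r = r^2 * 11 mod 47 = 31^2 * 11 = 21*11 = 43
  bit 4 = 1: r = r^2 * 11 mod 47 = 43^2 * 11 = 16*11 = 35
  -> B = 35
s = B^a = 35^38 mod 47  (bits of 38 = 100110)
  bit 0 = 1: r = r^2 * 35 mod 47 = 1^2 * 35 = 1*35 = 35
  bit 1 = 0: r = r^2 mod 47 = 35^2 = 3
  bit 2 = 0: r = r^2 mod 47 = 3^2 = 9
  bit 3 = 1: r = r^2 * 35 mod 47 = 9^2 * 35 = 34*35 = 15
  bit 4 = 1: r = r^2 * 35 mod 47 = 15^2 * 35 = 37*35 = 26
  bit 5 = 0: r = r^2 mod 47 = 26^2 = 18
  -> s = B^a = 18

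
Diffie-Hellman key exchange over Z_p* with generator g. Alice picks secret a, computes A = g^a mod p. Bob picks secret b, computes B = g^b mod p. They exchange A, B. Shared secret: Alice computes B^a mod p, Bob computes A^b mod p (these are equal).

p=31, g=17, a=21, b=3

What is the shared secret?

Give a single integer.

A = 17^21 mod 31  (bits of 21 = 10101)
  bit 0 = 1: r = r^2 * 17 mod 31 = 1^2 * 17 = 1*17 = 17
  bit 1 = 0: r = r^2 mod 31 = 17^2 = 10
  bit 2 = 1: r = r^2 * 17 mod 31 = 10^2 * 17 = 7*17 = 26
  bit 3 = 0: r = r^2 mod 31 = 26^2 = 25
  bit 4 = 1: r = r^2 * 17 mod 31 = 25^2 * 17 = 5*17 = 23
  -> A = 23
B = 17^3 mod 31  (bits of 3 = 11)
  bit 0 = 1: r = r^2 * 17 mod 31 = 1^2 * 17 = 1*17 = 17
  bit 1 = 1: r = r^2 * 17 mod 31 = 17^2 * 17 = 10*17 = 15
  -> B = 15
s = B^a = 15^21 mod 31  (bits of 21 = 10101)
  bit 0 = 1: r = r^2 * 15 mod 31 = 1^2 * 15 = 1*15 = 15
  bit 1 = 0: r = r^2 mod 31 = 15^2 = 8
  bit 2 = 1: r = r^2 * 15 mod 31 = 8^2 * 15 = 2*15 = 30
  bit 3 = 0: r = r^2 mod 31 = 30^2 = 1
  bit 4 = 1: r = r^2 * 15 mod 31 = 1^2 * 15 = 1*15 = 15
  -> s = B^a = 15

Answer: 15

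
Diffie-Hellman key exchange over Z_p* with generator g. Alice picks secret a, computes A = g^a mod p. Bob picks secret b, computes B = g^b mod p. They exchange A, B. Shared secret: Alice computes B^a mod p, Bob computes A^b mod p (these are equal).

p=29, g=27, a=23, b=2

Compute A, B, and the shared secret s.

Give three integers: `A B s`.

A = 27^23 mod 29  (bits of 23 = 10111)
  bit 0 = 1: r = r^2 * 27 mod 29 = 1^2 * 27 = 1*27 = 27
  bit 1 = 0: r = r^2 mod 29 = 27^2 = 4
  bit 2 = 1: r = r^2 * 27 mod 29 = 4^2 * 27 = 16*27 = 26
  bit 3 = 1: r = r^2 * 27 mod 29 = 26^2 * 27 = 9*27 = 11
  bit 4 = 1: r = r^2 * 27 mod 29 = 11^2 * 27 = 5*27 = 19
  -> A = 19
B = 27^2 mod 29  (bits of 2 = 10)
  bit 0 = 1: r = r^2 * 27 mod 29 = 1^2 * 27 = 1*27 = 27
  bit 1 = 0: r = r^2 mod 29 = 27^2 = 4
  -> B = 4
s = B^a = 4^23 mod 29  (bits of 23 = 10111)
  bit 0 = 1: r = r^2 * 4 mod 29 = 1^2 * 4 = 1*4 = 4
  bit 1 = 0: r = r^2 mod 29 = 4^2 = 16
  bit 2 = 1: r = r^2 * 4 mod 29 = 16^2 * 4 = 24*4 = 9
  bit 3 = 1: r = r^2 * 4 mod 29 = 9^2 * 4 = 23*4 = 5
  bit 4 = 1: r = r^2 * 4 mod 29 = 5^2 * 4 = 25*4 = 13
  -> s = B^a = 13

Answer: 19 4 13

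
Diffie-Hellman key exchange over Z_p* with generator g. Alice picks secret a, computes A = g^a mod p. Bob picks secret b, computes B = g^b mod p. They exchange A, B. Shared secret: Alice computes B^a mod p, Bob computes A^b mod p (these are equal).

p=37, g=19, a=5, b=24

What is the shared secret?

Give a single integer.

Answer: 10

Derivation:
A = 19^5 mod 37  (bits of 5 = 101)
  bit 0 = 1: r = r^2 * 19 mod 37 = 1^2 * 19 = 1*19 = 19
  bit 1 = 0: r = r^2 mod 37 = 19^2 = 28
  bit 2 = 1: r = r^2 * 19 mod 37 = 28^2 * 19 = 7*19 = 22
  -> A = 22
B = 19^24 mod 37  (bits of 24 = 11000)
  bit 0 = 1: r = r^2 * 19 mod 37 = 1^2 * 19 = 1*19 = 19
  bit 1 = 1: r = r^2 * 19 mod 37 = 19^2 * 19 = 28*19 = 14
  bit 2 = 0: r = r^2 mod 37 = 14^2 = 11
  bit 3 = 0: r = r^2 mod 37 = 11^2 = 10
  bit 4 = 0: r = r^2 mod 37 = 10^2 = 26
  -> B = 26
s = B^a = 26^5 mod 37  (bits of 5 = 101)
  bit 0 = 1: r = r^2 * 26 mod 37 = 1^2 * 26 = 1*26 = 26
  bit 1 = 0: r = r^2 mod 37 = 26^2 = 10
  bit 2 = 1: r = r^2 * 26 mod 37 = 10^2 * 26 = 26*26 = 10
  -> s = B^a = 10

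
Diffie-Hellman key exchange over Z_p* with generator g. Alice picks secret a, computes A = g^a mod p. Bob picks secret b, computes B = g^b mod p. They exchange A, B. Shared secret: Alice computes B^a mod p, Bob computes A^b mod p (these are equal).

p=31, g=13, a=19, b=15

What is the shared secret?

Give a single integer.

Answer: 30

Derivation:
A = 13^19 mod 31  (bits of 19 = 10011)
  bit 0 = 1: r = r^2 * 13 mod 31 = 1^2 * 13 = 1*13 = 13
  bit 1 = 0: r = r^2 mod 31 = 13^2 = 14
  bit 2 = 0: r = r^2 mod 31 = 14^2 = 10
  bit 3 = 1: r = r^2 * 13 mod 31 = 10^2 * 13 = 7*13 = 29
  bit 4 = 1: r = r^2 * 13 mod 31 = 29^2 * 13 = 4*13 = 21
  -> A = 21
B = 13^15 mod 31  (bits of 15 = 1111)
  bit 0 = 1: r = r^2 * 13 mod 31 = 1^2 * 13 = 1*13 = 13
  bit 1 = 1: r = r^2 * 13 mod 31 = 13^2 * 13 = 14*13 = 27
  bit 2 = 1: r = r^2 * 13 mod 31 = 27^2 * 13 = 16*13 = 22
  bit 3 = 1: r = r^2 * 13 mod 31 = 22^2 * 13 = 19*13 = 30
  -> B = 30
s = B^a = 30^19 mod 31  (bits of 19 = 10011)
  bit 0 = 1: r = r^2 * 30 mod 31 = 1^2 * 30 = 1*30 = 30
  bit 1 = 0: r = r^2 mod 31 = 30^2 = 1
  bit 2 = 0: r = r^2 mod 31 = 1^2 = 1
  bit 3 = 1: r = r^2 * 30 mod 31 = 1^2 * 30 = 1*30 = 30
  bit 4 = 1: r = r^2 * 30 mod 31 = 30^2 * 30 = 1*30 = 30
  -> s = B^a = 30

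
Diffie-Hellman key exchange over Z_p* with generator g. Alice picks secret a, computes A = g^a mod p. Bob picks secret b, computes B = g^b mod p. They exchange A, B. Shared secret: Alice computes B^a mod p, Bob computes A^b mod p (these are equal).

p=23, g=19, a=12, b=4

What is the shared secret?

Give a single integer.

Answer: 3

Derivation:
A = 19^12 mod 23  (bits of 12 = 1100)
  bit 0 = 1: r = r^2 * 19 mod 23 = 1^2 * 19 = 1*19 = 19
  bit 1 = 1: r = r^2 * 19 mod 23 = 19^2 * 19 = 16*19 = 5
  bit 2 = 0: r = r^2 mod 23 = 5^2 = 2
  bit 3 = 0: r = r^2 mod 23 = 2^2 = 4
  -> A = 4
B = 19^4 mod 23  (bits of 4 = 100)
  bit 0 = 1: r = r^2 * 19 mod 23 = 1^2 * 19 = 1*19 = 19
  bit 1 = 0: r = r^2 mod 23 = 19^2 = 16
  bit 2 = 0: r = r^2 mod 23 = 16^2 = 3
  -> B = 3
s = B^a = 3^12 mod 23  (bits of 12 = 1100)
  bit 0 = 1: r = r^2 * 3 mod 23 = 1^2 * 3 = 1*3 = 3
  bit 1 = 1: r = r^2 * 3 mod 23 = 3^2 * 3 = 9*3 = 4
  bit 2 = 0: r = r^2 mod 23 = 4^2 = 16
  bit 3 = 0: r = r^2 mod 23 = 16^2 = 3
  -> s = B^a = 3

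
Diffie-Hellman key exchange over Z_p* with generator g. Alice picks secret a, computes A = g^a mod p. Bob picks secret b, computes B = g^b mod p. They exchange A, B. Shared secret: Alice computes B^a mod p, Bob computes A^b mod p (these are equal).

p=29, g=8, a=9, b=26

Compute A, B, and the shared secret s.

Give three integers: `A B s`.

Answer: 15 5 4

Derivation:
A = 8^9 mod 29  (bits of 9 = 1001)
  bit 0 = 1: r = r^2 * 8 mod 29 = 1^2 * 8 = 1*8 = 8
  bit 1 = 0: r = r^2 mod 29 = 8^2 = 6
  bit 2 = 0: r = r^2 mod 29 = 6^2 = 7
  bit 3 = 1: r = r^2 * 8 mod 29 = 7^2 * 8 = 20*8 = 15
  -> A = 15
B = 8^26 mod 29  (bits of 26 = 11010)
  bit 0 = 1: r = r^2 * 8 mod 29 = 1^2 * 8 = 1*8 = 8
  bit 1 = 1: r = r^2 * 8 mod 29 = 8^2 * 8 = 6*8 = 19
  bit 2 = 0: r = r^2 mod 29 = 19^2 = 13
  bit 3 = 1: r = r^2 * 8 mod 29 = 13^2 * 8 = 24*8 = 18
  bit 4 = 0: r = r^2 mod 29 = 18^2 = 5
  -> B = 5
s = B^a = 5^9 mod 29  (bits of 9 = 1001)
  bit 0 = 1: r = r^2 * 5 mod 29 = 1^2 * 5 = 1*5 = 5
  bit 1 = 0: r = r^2 mod 29 = 5^2 = 25
  bit 2 = 0: r = r^2 mod 29 = 25^2 = 16
  bit 3 = 1: r = r^2 * 5 mod 29 = 16^2 * 5 = 24*5 = 4
  -> s = B^a = 4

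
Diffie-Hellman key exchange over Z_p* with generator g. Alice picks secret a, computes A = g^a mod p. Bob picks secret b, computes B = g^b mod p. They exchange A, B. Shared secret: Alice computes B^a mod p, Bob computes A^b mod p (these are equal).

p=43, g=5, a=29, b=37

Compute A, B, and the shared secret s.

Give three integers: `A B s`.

A = 5^29 mod 43  (bits of 29 = 11101)
  bit 0 = 1: r = r^2 * 5 mod 43 = 1^2 * 5 = 1*5 = 5
  bit 1 = 1: r = r^2 * 5 mod 43 = 5^2 * 5 = 25*5 = 39
  bit 2 = 1: r = r^2 * 5 mod 43 = 39^2 * 5 = 16*5 = 37
  bit 3 = 0: r = r^2 mod 43 = 37^2 = 36
  bit 4 = 1: r = r^2 * 5 mod 43 = 36^2 * 5 = 6*5 = 30
  -> A = 30
B = 5^37 mod 43  (bits of 37 = 100101)
  bit 0 = 1: r = r^2 * 5 mod 43 = 1^2 * 5 = 1*5 = 5
  bit 1 = 0: r = r^2 mod 43 = 5^2 = 25
  bit 2 = 0: r = r^2 mod 43 = 25^2 = 23
  bit 3 = 1: r = r^2 * 5 mod 43 = 23^2 * 5 = 13*5 = 22
  bit 4 = 0: r = r^2 mod 43 = 22^2 = 11
  bit 5 = 1: r = r^2 * 5 mod 43 = 11^2 * 5 = 35*5 = 3
  -> B = 3
s = B^a = 3^29 mod 43  (bits of 29 = 11101)
  bit 0 = 1: r = r^2 * 3 mod 43 = 1^2 * 3 = 1*3 = 3
  bit 1 = 1: r = r^2 * 3 mod 43 = 3^2 * 3 = 9*3 = 27
  bit 2 = 1: r = r^2 * 3 mod 43 = 27^2 * 3 = 41*3 = 37
  bit 3 = 0: r = r^2 mod 43 = 37^2 = 36
  bit 4 = 1: r = r^2 * 3 mod 43 = 36^2 * 3 = 6*3 = 18
  -> s = B^a = 18

Answer: 30 3 18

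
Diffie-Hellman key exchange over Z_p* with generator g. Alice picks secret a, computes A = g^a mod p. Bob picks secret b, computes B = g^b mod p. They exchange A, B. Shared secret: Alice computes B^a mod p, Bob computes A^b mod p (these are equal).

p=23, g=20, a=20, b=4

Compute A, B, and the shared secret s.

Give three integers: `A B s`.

Answer: 18 12 4

Derivation:
A = 20^20 mod 23  (bits of 20 = 10100)
  bit 0 = 1: r = r^2 * 20 mod 23 = 1^2 * 20 = 1*20 = 20
  bit 1 = 0: r = r^2 mod 23 = 20^2 = 9
  bit 2 = 1: r = r^2 * 20 mod 23 = 9^2 * 20 = 12*20 = 10
  bit 3 = 0: r = r^2 mod 23 = 10^2 = 8
  bit 4 = 0: r = r^2 mod 23 = 8^2 = 18
  -> A = 18
B = 20^4 mod 23  (bits of 4 = 100)
  bit 0 = 1: r = r^2 * 20 mod 23 = 1^2 * 20 = 1*20 = 20
  bit 1 = 0: r = r^2 mod 23 = 20^2 = 9
  bit 2 = 0: r = r^2 mod 23 = 9^2 = 12
  -> B = 12
s = B^a = 12^20 mod 23  (bits of 20 = 10100)
  bit 0 = 1: r = r^2 * 12 mod 23 = 1^2 * 12 = 1*12 = 12
  bit 1 = 0: r = r^2 mod 23 = 12^2 = 6
  bit 2 = 1: r = r^2 * 12 mod 23 = 6^2 * 12 = 13*12 = 18
  bit 3 = 0: r = r^2 mod 23 = 18^2 = 2
  bit 4 = 0: r = r^2 mod 23 = 2^2 = 4
  -> s = B^a = 4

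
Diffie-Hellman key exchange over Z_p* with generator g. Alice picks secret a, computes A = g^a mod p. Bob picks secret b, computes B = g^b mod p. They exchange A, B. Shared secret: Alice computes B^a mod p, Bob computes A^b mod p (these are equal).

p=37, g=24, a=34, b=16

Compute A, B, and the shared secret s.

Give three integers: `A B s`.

A = 24^34 mod 37  (bits of 34 = 100010)
  bit 0 = 1: r = r^2 * 24 mod 37 = 1^2 * 24 = 1*24 = 24
  bit 1 = 0: r = r^2 mod 37 = 24^2 = 21
  bit 2 = 0: r = r^2 mod 37 = 21^2 = 34
  bit 3 = 0: r = r^2 mod 37 = 34^2 = 9
  bit 4 = 1: r = r^2 * 24 mod 37 = 9^2 * 24 = 7*24 = 20
  bit 5 = 0: r = r^2 mod 37 = 20^2 = 30
  -> A = 30
B = 24^16 mod 37  (bits of 16 = 10000)
  bit 0 = 1: r = r^2 * 24 mod 37 = 1^2 * 24 = 1*24 = 24
  bit 1 = 0: r = r^2 mod 37 = 24^2 = 21
  bit 2 = 0: r = r^2 mod 37 = 21^2 = 34
  bit 3 = 0: r = r^2 mod 37 = 34^2 = 9
  bit 4 = 0: r = r^2 mod 37 = 9^2 = 7
  -> B = 7
s = B^a = 7^34 mod 37  (bits of 34 = 100010)
  bit 0 = 1: r = r^2 * 7 mod 37 = 1^2 * 7 = 1*7 = 7
  bit 1 = 0: r = r^2 mod 37 = 7^2 = 12
  bit 2 = 0: r = r^2 mod 37 = 12^2 = 33
  bit 3 = 0: r = r^2 mod 37 = 33^2 = 16
  bit 4 = 1: r = r^2 * 7 mod 37 = 16^2 * 7 = 34*7 = 16
  bit 5 = 0: r = r^2 mod 37 = 16^2 = 34
  -> s = B^a = 34

Answer: 30 7 34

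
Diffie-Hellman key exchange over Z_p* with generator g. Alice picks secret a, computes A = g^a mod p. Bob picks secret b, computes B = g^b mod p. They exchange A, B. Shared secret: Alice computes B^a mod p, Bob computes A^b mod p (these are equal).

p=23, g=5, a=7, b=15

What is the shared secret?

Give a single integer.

A = 5^7 mod 23  (bits of 7 = 111)
  bit 0 = 1: r = r^2 * 5 mod 23 = 1^2 * 5 = 1*5 = 5
  bit 1 = 1: r = r^2 * 5 mod 23 = 5^2 * 5 = 2*5 = 10
  bit 2 = 1: r = r^2 * 5 mod 23 = 10^2 * 5 = 8*5 = 17
  -> A = 17
B = 5^15 mod 23  (bits of 15 = 1111)
  bit 0 = 1: r = r^2 * 5 mod 23 = 1^2 * 5 = 1*5 = 5
  bit 1 = 1: r = r^2 * 5 mod 23 = 5^2 * 5 = 2*5 = 10
  bit 2 = 1: r = r^2 * 5 mod 23 = 10^2 * 5 = 8*5 = 17
  bit 3 = 1: r = r^2 * 5 mod 23 = 17^2 * 5 = 13*5 = 19
  -> B = 19
s = B^a = 19^7 mod 23  (bits of 7 = 111)
  bit 0 = 1: r = r^2 * 19 mod 23 = 1^2 * 19 = 1*19 = 19
  bit 1 = 1: r = r^2 * 19 mod 23 = 19^2 * 19 = 16*19 = 5
  bit 2 = 1: r = r^2 * 19 mod 23 = 5^2 * 19 = 2*19 = 15
  -> s = B^a = 15

Answer: 15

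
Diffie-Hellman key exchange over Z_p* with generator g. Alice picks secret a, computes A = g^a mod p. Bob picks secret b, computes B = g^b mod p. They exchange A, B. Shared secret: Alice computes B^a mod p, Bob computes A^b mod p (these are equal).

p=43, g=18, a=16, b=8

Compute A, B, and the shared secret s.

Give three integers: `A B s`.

A = 18^16 mod 43  (bits of 16 = 10000)
  bit 0 = 1: r = r^2 * 18 mod 43 = 1^2 * 18 = 1*18 = 18
  bit 1 = 0: r = r^2 mod 43 = 18^2 = 23
  bit 2 = 0: r = r^2 mod 43 = 23^2 = 13
  bit 3 = 0: r = r^2 mod 43 = 13^2 = 40
  bit 4 = 0: r = r^2 mod 43 = 40^2 = 9
  -> A = 9
B = 18^8 mod 43  (bits of 8 = 1000)
  bit 0 = 1: r = r^2 * 18 mod 43 = 1^2 * 18 = 1*18 = 18
  bit 1 = 0: r = r^2 mod 43 = 18^2 = 23
  bit 2 = 0: r = r^2 mod 43 = 23^2 = 13
  bit 3 = 0: r = r^2 mod 43 = 13^2 = 40
  -> B = 40
s = B^a = 40^16 mod 43  (bits of 16 = 10000)
  bit 0 = 1: r = r^2 * 40 mod 43 = 1^2 * 40 = 1*40 = 40
  bit 1 = 0: r = r^2 mod 43 = 40^2 = 9
  bit 2 = 0: r = r^2 mod 43 = 9^2 = 38
  bit 3 = 0: r = r^2 mod 43 = 38^2 = 25
  bit 4 = 0: r = r^2 mod 43 = 25^2 = 23
  -> s = B^a = 23

Answer: 9 40 23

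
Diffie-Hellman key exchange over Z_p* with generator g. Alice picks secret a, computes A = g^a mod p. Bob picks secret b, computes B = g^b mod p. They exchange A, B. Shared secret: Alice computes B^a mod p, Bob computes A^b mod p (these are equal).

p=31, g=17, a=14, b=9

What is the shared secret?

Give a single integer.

Answer: 8

Derivation:
A = 17^14 mod 31  (bits of 14 = 1110)
  bit 0 = 1: r = r^2 * 17 mod 31 = 1^2 * 17 = 1*17 = 17
  bit 1 = 1: r = r^2 * 17 mod 31 = 17^2 * 17 = 10*17 = 15
  bit 2 = 1: r = r^2 * 17 mod 31 = 15^2 * 17 = 8*17 = 12
  bit 3 = 0: r = r^2 mod 31 = 12^2 = 20
  -> A = 20
B = 17^9 mod 31  (bits of 9 = 1001)
  bit 0 = 1: r = r^2 * 17 mod 31 = 1^2 * 17 = 1*17 = 17
  bit 1 = 0: r = r^2 mod 31 = 17^2 = 10
  bit 2 = 0: r = r^2 mod 31 = 10^2 = 7
  bit 3 = 1: r = r^2 * 17 mod 31 = 7^2 * 17 = 18*17 = 27
  -> B = 27
s = B^a = 27^14 mod 31  (bits of 14 = 1110)
  bit 0 = 1: r = r^2 * 27 mod 31 = 1^2 * 27 = 1*27 = 27
  bit 1 = 1: r = r^2 * 27 mod 31 = 27^2 * 27 = 16*27 = 29
  bit 2 = 1: r = r^2 * 27 mod 31 = 29^2 * 27 = 4*27 = 15
  bit 3 = 0: r = r^2 mod 31 = 15^2 = 8
  -> s = B^a = 8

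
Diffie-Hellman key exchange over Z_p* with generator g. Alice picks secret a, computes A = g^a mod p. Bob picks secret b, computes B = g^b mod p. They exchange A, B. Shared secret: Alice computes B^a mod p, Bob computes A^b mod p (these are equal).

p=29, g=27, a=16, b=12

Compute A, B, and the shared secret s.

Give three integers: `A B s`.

A = 27^16 mod 29  (bits of 16 = 10000)
  bit 0 = 1: r = r^2 * 27 mod 29 = 1^2 * 27 = 1*27 = 27
  bit 1 = 0: r = r^2 mod 29 = 27^2 = 4
  bit 2 = 0: r = r^2 mod 29 = 4^2 = 16
  bit 3 = 0: r = r^2 mod 29 = 16^2 = 24
  bit 4 = 0: r = r^2 mod 29 = 24^2 = 25
  -> A = 25
B = 27^12 mod 29  (bits of 12 = 1100)
  bit 0 = 1: r = r^2 * 27 mod 29 = 1^2 * 27 = 1*27 = 27
  bit 1 = 1: r = r^2 * 27 mod 29 = 27^2 * 27 = 4*27 = 21
  bit 2 = 0: r = r^2 mod 29 = 21^2 = 6
  bit 3 = 0: r = r^2 mod 29 = 6^2 = 7
  -> B = 7
s = B^a = 7^16 mod 29  (bits of 16 = 10000)
  bit 0 = 1: r = r^2 * 7 mod 29 = 1^2 * 7 = 1*7 = 7
  bit 1 = 0: r = r^2 mod 29 = 7^2 = 20
  bit 2 = 0: r = r^2 mod 29 = 20^2 = 23
  bit 3 = 0: r = r^2 mod 29 = 23^2 = 7
  bit 4 = 0: r = r^2 mod 29 = 7^2 = 20
  -> s = B^a = 20

Answer: 25 7 20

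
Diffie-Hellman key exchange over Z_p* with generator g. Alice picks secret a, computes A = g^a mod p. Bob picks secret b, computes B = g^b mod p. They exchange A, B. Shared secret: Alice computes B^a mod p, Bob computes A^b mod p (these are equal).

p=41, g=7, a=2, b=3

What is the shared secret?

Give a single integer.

A = 7^2 mod 41  (bits of 2 = 10)
  bit 0 = 1: r = r^2 * 7 mod 41 = 1^2 * 7 = 1*7 = 7
  bit 1 = 0: r = r^2 mod 41 = 7^2 = 8
  -> A = 8
B = 7^3 mod 41  (bits of 3 = 11)
  bit 0 = 1: r = r^2 * 7 mod 41 = 1^2 * 7 = 1*7 = 7
  bit 1 = 1: r = r^2 * 7 mod 41 = 7^2 * 7 = 8*7 = 15
  -> B = 15
s = B^a = 15^2 mod 41  (bits of 2 = 10)
  bit 0 = 1: r = r^2 * 15 mod 41 = 1^2 * 15 = 1*15 = 15
  bit 1 = 0: r = r^2 mod 41 = 15^2 = 20
  -> s = B^a = 20

Answer: 20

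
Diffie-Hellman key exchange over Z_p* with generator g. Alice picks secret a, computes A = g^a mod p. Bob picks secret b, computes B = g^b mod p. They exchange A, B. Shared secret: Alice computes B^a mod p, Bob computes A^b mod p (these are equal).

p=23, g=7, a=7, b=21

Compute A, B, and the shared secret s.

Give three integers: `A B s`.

A = 7^7 mod 23  (bits of 7 = 111)
  bit 0 = 1: r = r^2 * 7 mod 23 = 1^2 * 7 = 1*7 = 7
  bit 1 = 1: r = r^2 * 7 mod 23 = 7^2 * 7 = 3*7 = 21
  bit 2 = 1: r = r^2 * 7 mod 23 = 21^2 * 7 = 4*7 = 5
  -> A = 5
B = 7^21 mod 23  (bits of 21 = 10101)
  bit 0 = 1: r = r^2 * 7 mod 23 = 1^2 * 7 = 1*7 = 7
  bit 1 = 0: r = r^2 mod 23 = 7^2 = 3
  bit 2 = 1: r = r^2 * 7 mod 23 = 3^2 * 7 = 9*7 = 17
  bit 3 = 0: r = r^2 mod 23 = 17^2 = 13
  bit 4 = 1: r = r^2 * 7 mod 23 = 13^2 * 7 = 8*7 = 10
  -> B = 10
s = B^a = 10^7 mod 23  (bits of 7 = 111)
  bit 0 = 1: r = r^2 * 10 mod 23 = 1^2 * 10 = 1*10 = 10
  bit 1 = 1: r = r^2 * 10 mod 23 = 10^2 * 10 = 8*10 = 11
  bit 2 = 1: r = r^2 * 10 mod 23 = 11^2 * 10 = 6*10 = 14
  -> s = B^a = 14

Answer: 5 10 14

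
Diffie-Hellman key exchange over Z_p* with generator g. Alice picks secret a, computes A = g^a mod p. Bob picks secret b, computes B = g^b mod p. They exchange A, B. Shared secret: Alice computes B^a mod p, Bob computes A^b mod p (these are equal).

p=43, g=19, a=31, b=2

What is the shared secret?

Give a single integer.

Answer: 9

Derivation:
A = 19^31 mod 43  (bits of 31 = 11111)
  bit 0 = 1: r = r^2 * 19 mod 43 = 1^2 * 19 = 1*19 = 19
  bit 1 = 1: r = r^2 * 19 mod 43 = 19^2 * 19 = 17*19 = 22
  bit 2 = 1: r = r^2 * 19 mod 43 = 22^2 * 19 = 11*19 = 37
  bit 3 = 1: r = r^2 * 19 mod 43 = 37^2 * 19 = 36*19 = 39
  bit 4 = 1: r = r^2 * 19 mod 43 = 39^2 * 19 = 16*19 = 3
  -> A = 3
B = 19^2 mod 43  (bits of 2 = 10)
  bit 0 = 1: r = r^2 * 19 mod 43 = 1^2 * 19 = 1*19 = 19
  bit 1 = 0: r = r^2 mod 43 = 19^2 = 17
  -> B = 17
s = B^a = 17^31 mod 43  (bits of 31 = 11111)
  bit 0 = 1: r = r^2 * 17 mod 43 = 1^2 * 17 = 1*17 = 17
  bit 1 = 1: r = r^2 * 17 mod 43 = 17^2 * 17 = 31*17 = 11
  bit 2 = 1: r = r^2 * 17 mod 43 = 11^2 * 17 = 35*17 = 36
  bit 3 = 1: r = r^2 * 17 mod 43 = 36^2 * 17 = 6*17 = 16
  bit 4 = 1: r = r^2 * 17 mod 43 = 16^2 * 17 = 41*17 = 9
  -> s = B^a = 9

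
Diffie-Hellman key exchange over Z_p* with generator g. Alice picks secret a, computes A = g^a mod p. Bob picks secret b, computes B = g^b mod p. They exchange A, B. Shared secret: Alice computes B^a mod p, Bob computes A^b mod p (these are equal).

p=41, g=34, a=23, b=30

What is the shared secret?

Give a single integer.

Answer: 9

Derivation:
A = 34^23 mod 41  (bits of 23 = 10111)
  bit 0 = 1: r = r^2 * 34 mod 41 = 1^2 * 34 = 1*34 = 34
  bit 1 = 0: r = r^2 mod 41 = 34^2 = 8
  bit 2 = 1: r = r^2 * 34 mod 41 = 8^2 * 34 = 23*34 = 3
  bit 3 = 1: r = r^2 * 34 mod 41 = 3^2 * 34 = 9*34 = 19
  bit 4 = 1: r = r^2 * 34 mod 41 = 19^2 * 34 = 33*34 = 15
  -> A = 15
B = 34^30 mod 41  (bits of 30 = 11110)
  bit 0 = 1: r = r^2 * 34 mod 41 = 1^2 * 34 = 1*34 = 34
  bit 1 = 1: r = r^2 * 34 mod 41 = 34^2 * 34 = 8*34 = 26
  bit 2 = 1: r = r^2 * 34 mod 41 = 26^2 * 34 = 20*34 = 24
  bit 3 = 1: r = r^2 * 34 mod 41 = 24^2 * 34 = 2*34 = 27
  bit 4 = 0: r = r^2 mod 41 = 27^2 = 32
  -> B = 32
s = B^a = 32^23 mod 41  (bits of 23 = 10111)
  bit 0 = 1: r = r^2 * 32 mod 41 = 1^2 * 32 = 1*32 = 32
  bit 1 = 0: r = r^2 mod 41 = 32^2 = 40
  bit 2 = 1: r = r^2 * 32 mod 41 = 40^2 * 32 = 1*32 = 32
  bit 3 = 1: r = r^2 * 32 mod 41 = 32^2 * 32 = 40*32 = 9
  bit 4 = 1: r = r^2 * 32 mod 41 = 9^2 * 32 = 40*32 = 9
  -> s = B^a = 9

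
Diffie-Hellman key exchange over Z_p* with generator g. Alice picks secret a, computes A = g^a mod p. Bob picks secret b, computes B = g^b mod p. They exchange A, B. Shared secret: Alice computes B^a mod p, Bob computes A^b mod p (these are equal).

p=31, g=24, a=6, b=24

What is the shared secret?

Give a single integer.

Answer: 8

Derivation:
A = 24^6 mod 31  (bits of 6 = 110)
  bit 0 = 1: r = r^2 * 24 mod 31 = 1^2 * 24 = 1*24 = 24
  bit 1 = 1: r = r^2 * 24 mod 31 = 24^2 * 24 = 18*24 = 29
  bit 2 = 0: r = r^2 mod 31 = 29^2 = 4
  -> A = 4
B = 24^24 mod 31  (bits of 24 = 11000)
  bit 0 = 1: r = r^2 * 24 mod 31 = 1^2 * 24 = 1*24 = 24
  bit 1 = 1: r = r^2 * 24 mod 31 = 24^2 * 24 = 18*24 = 29
  bit 2 = 0: r = r^2 mod 31 = 29^2 = 4
  bit 3 = 0: r = r^2 mod 31 = 4^2 = 16
  bit 4 = 0: r = r^2 mod 31 = 16^2 = 8
  -> B = 8
s = B^a = 8^6 mod 31  (bits of 6 = 110)
  bit 0 = 1: r = r^2 * 8 mod 31 = 1^2 * 8 = 1*8 = 8
  bit 1 = 1: r = r^2 * 8 mod 31 = 8^2 * 8 = 2*8 = 16
  bit 2 = 0: r = r^2 mod 31 = 16^2 = 8
  -> s = B^a = 8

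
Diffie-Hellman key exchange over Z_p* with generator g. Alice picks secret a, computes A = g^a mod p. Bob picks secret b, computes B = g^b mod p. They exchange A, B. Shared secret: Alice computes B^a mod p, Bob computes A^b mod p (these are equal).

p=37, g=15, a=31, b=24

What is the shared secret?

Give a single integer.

Answer: 10

Derivation:
A = 15^31 mod 37  (bits of 31 = 11111)
  bit 0 = 1: r = r^2 * 15 mod 37 = 1^2 * 15 = 1*15 = 15
  bit 1 = 1: r = r^2 * 15 mod 37 = 15^2 * 15 = 3*15 = 8
  bit 2 = 1: r = r^2 * 15 mod 37 = 8^2 * 15 = 27*15 = 35
  bit 3 = 1: r = r^2 * 15 mod 37 = 35^2 * 15 = 4*15 = 23
  bit 4 = 1: r = r^2 * 15 mod 37 = 23^2 * 15 = 11*15 = 17
  -> A = 17
B = 15^24 mod 37  (bits of 24 = 11000)
  bit 0 = 1: r = r^2 * 15 mod 37 = 1^2 * 15 = 1*15 = 15
  bit 1 = 1: r = r^2 * 15 mod 37 = 15^2 * 15 = 3*15 = 8
  bit 2 = 0: r = r^2 mod 37 = 8^2 = 27
  bit 3 = 0: r = r^2 mod 37 = 27^2 = 26
  bit 4 = 0: r = r^2 mod 37 = 26^2 = 10
  -> B = 10
s = B^a = 10^31 mod 37  (bits of 31 = 11111)
  bit 0 = 1: r = r^2 * 10 mod 37 = 1^2 * 10 = 1*10 = 10
  bit 1 = 1: r = r^2 * 10 mod 37 = 10^2 * 10 = 26*10 = 1
  bit 2 = 1: r = r^2 * 10 mod 37 = 1^2 * 10 = 1*10 = 10
  bit 3 = 1: r = r^2 * 10 mod 37 = 10^2 * 10 = 26*10 = 1
  bit 4 = 1: r = r^2 * 10 mod 37 = 1^2 * 10 = 1*10 = 10
  -> s = B^a = 10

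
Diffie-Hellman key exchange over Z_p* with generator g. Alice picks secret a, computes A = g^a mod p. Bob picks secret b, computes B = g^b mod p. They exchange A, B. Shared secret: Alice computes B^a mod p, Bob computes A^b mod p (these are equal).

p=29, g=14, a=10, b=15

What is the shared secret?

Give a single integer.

A = 14^10 mod 29  (bits of 10 = 1010)
  bit 0 = 1: r = r^2 * 14 mod 29 = 1^2 * 14 = 1*14 = 14
  bit 1 = 0: r = r^2 mod 29 = 14^2 = 22
  bit 2 = 1: r = r^2 * 14 mod 29 = 22^2 * 14 = 20*14 = 19
  bit 3 = 0: r = r^2 mod 29 = 19^2 = 13
  -> A = 13
B = 14^15 mod 29  (bits of 15 = 1111)
  bit 0 = 1: r = r^2 * 14 mod 29 = 1^2 * 14 = 1*14 = 14
  bit 1 = 1: r = r^2 * 14 mod 29 = 14^2 * 14 = 22*14 = 18
  bit 2 = 1: r = r^2 * 14 mod 29 = 18^2 * 14 = 5*14 = 12
  bit 3 = 1: r = r^2 * 14 mod 29 = 12^2 * 14 = 28*14 = 15
  -> B = 15
s = B^a = 15^10 mod 29  (bits of 10 = 1010)
  bit 0 = 1: r = r^2 * 15 mod 29 = 1^2 * 15 = 1*15 = 15
  bit 1 = 0: r = r^2 mod 29 = 15^2 = 22
  bit 2 = 1: r = r^2 * 15 mod 29 = 22^2 * 15 = 20*15 = 10
  bit 3 = 0: r = r^2 mod 29 = 10^2 = 13
  -> s = B^a = 13

Answer: 13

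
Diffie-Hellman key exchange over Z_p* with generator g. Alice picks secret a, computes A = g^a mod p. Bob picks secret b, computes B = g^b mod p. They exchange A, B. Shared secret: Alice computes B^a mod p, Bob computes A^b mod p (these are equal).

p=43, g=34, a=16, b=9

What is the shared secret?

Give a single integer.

Answer: 21

Derivation:
A = 34^16 mod 43  (bits of 16 = 10000)
  bit 0 = 1: r = r^2 * 34 mod 43 = 1^2 * 34 = 1*34 = 34
  bit 1 = 0: r = r^2 mod 43 = 34^2 = 38
  bit 2 = 0: r = r^2 mod 43 = 38^2 = 25
  bit 3 = 0: r = r^2 mod 43 = 25^2 = 23
  bit 4 = 0: r = r^2 mod 43 = 23^2 = 13
  -> A = 13
B = 34^9 mod 43  (bits of 9 = 1001)
  bit 0 = 1: r = r^2 * 34 mod 43 = 1^2 * 34 = 1*34 = 34
  bit 1 = 0: r = r^2 mod 43 = 34^2 = 38
  bit 2 = 0: r = r^2 mod 43 = 38^2 = 25
  bit 3 = 1: r = r^2 * 34 mod 43 = 25^2 * 34 = 23*34 = 8
  -> B = 8
s = B^a = 8^16 mod 43  (bits of 16 = 10000)
  bit 0 = 1: r = r^2 * 8 mod 43 = 1^2 * 8 = 1*8 = 8
  bit 1 = 0: r = r^2 mod 43 = 8^2 = 21
  bit 2 = 0: r = r^2 mod 43 = 21^2 = 11
  bit 3 = 0: r = r^2 mod 43 = 11^2 = 35
  bit 4 = 0: r = r^2 mod 43 = 35^2 = 21
  -> s = B^a = 21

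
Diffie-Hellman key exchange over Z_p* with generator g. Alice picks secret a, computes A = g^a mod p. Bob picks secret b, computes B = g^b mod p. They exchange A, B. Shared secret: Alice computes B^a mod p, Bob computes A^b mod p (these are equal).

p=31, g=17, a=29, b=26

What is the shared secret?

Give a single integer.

A = 17^29 mod 31  (bits of 29 = 11101)
  bit 0 = 1: r = r^2 * 17 mod 31 = 1^2 * 17 = 1*17 = 17
  bit 1 = 1: r = r^2 * 17 mod 31 = 17^2 * 17 = 10*17 = 15
  bit 2 = 1: r = r^2 * 17 mod 31 = 15^2 * 17 = 8*17 = 12
  bit 3 = 0: r = r^2 mod 31 = 12^2 = 20
  bit 4 = 1: r = r^2 * 17 mod 31 = 20^2 * 17 = 28*17 = 11
  -> A = 11
B = 17^26 mod 31  (bits of 26 = 11010)
  bit 0 = 1: r = r^2 * 17 mod 31 = 1^2 * 17 = 1*17 = 17
  bit 1 = 1: r = r^2 * 17 mod 31 = 17^2 * 17 = 10*17 = 15
  bit 2 = 0: r = r^2 mod 31 = 15^2 = 8
  bit 3 = 1: r = r^2 * 17 mod 31 = 8^2 * 17 = 2*17 = 3
  bit 4 = 0: r = r^2 mod 31 = 3^2 = 9
  -> B = 9
s = B^a = 9^29 mod 31  (bits of 29 = 11101)
  bit 0 = 1: r = r^2 * 9 mod 31 = 1^2 * 9 = 1*9 = 9
  bit 1 = 1: r = r^2 * 9 mod 31 = 9^2 * 9 = 19*9 = 16
  bit 2 = 1: r = r^2 * 9 mod 31 = 16^2 * 9 = 8*9 = 10
  bit 3 = 0: r = r^2 mod 31 = 10^2 = 7
  bit 4 = 1: r = r^2 * 9 mod 31 = 7^2 * 9 = 18*9 = 7
  -> s = B^a = 7

Answer: 7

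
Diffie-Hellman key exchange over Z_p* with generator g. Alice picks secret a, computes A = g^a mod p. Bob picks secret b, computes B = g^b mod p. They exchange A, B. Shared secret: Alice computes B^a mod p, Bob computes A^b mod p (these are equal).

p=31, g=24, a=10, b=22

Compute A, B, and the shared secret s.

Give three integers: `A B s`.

Answer: 25 28 25

Derivation:
A = 24^10 mod 31  (bits of 10 = 1010)
  bit 0 = 1: r = r^2 * 24 mod 31 = 1^2 * 24 = 1*24 = 24
  bit 1 = 0: r = r^2 mod 31 = 24^2 = 18
  bit 2 = 1: r = r^2 * 24 mod 31 = 18^2 * 24 = 14*24 = 26
  bit 3 = 0: r = r^2 mod 31 = 26^2 = 25
  -> A = 25
B = 24^22 mod 31  (bits of 22 = 10110)
  bit 0 = 1: r = r^2 * 24 mod 31 = 1^2 * 24 = 1*24 = 24
  bit 1 = 0: r = r^2 mod 31 = 24^2 = 18
  bit 2 = 1: r = r^2 * 24 mod 31 = 18^2 * 24 = 14*24 = 26
  bit 3 = 1: r = r^2 * 24 mod 31 = 26^2 * 24 = 25*24 = 11
  bit 4 = 0: r = r^2 mod 31 = 11^2 = 28
  -> B = 28
s = B^a = 28^10 mod 31  (bits of 10 = 1010)
  bit 0 = 1: r = r^2 * 28 mod 31 = 1^2 * 28 = 1*28 = 28
  bit 1 = 0: r = r^2 mod 31 = 28^2 = 9
  bit 2 = 1: r = r^2 * 28 mod 31 = 9^2 * 28 = 19*28 = 5
  bit 3 = 0: r = r^2 mod 31 = 5^2 = 25
  -> s = B^a = 25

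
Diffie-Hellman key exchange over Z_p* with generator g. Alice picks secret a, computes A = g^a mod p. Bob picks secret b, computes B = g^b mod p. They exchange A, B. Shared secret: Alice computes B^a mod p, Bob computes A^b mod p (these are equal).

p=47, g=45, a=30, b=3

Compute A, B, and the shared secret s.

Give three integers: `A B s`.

Answer: 34 39 12

Derivation:
A = 45^30 mod 47  (bits of 30 = 11110)
  bit 0 = 1: r = r^2 * 45 mod 47 = 1^2 * 45 = 1*45 = 45
  bit 1 = 1: r = r^2 * 45 mod 47 = 45^2 * 45 = 4*45 = 39
  bit 2 = 1: r = r^2 * 45 mod 47 = 39^2 * 45 = 17*45 = 13
  bit 3 = 1: r = r^2 * 45 mod 47 = 13^2 * 45 = 28*45 = 38
  bit 4 = 0: r = r^2 mod 47 = 38^2 = 34
  -> A = 34
B = 45^3 mod 47  (bits of 3 = 11)
  bit 0 = 1: r = r^2 * 45 mod 47 = 1^2 * 45 = 1*45 = 45
  bit 1 = 1: r = r^2 * 45 mod 47 = 45^2 * 45 = 4*45 = 39
  -> B = 39
s = B^a = 39^30 mod 47  (bits of 30 = 11110)
  bit 0 = 1: r = r^2 * 39 mod 47 = 1^2 * 39 = 1*39 = 39
  bit 1 = 1: r = r^2 * 39 mod 47 = 39^2 * 39 = 17*39 = 5
  bit 2 = 1: r = r^2 * 39 mod 47 = 5^2 * 39 = 25*39 = 35
  bit 3 = 1: r = r^2 * 39 mod 47 = 35^2 * 39 = 3*39 = 23
  bit 4 = 0: r = r^2 mod 47 = 23^2 = 12
  -> s = B^a = 12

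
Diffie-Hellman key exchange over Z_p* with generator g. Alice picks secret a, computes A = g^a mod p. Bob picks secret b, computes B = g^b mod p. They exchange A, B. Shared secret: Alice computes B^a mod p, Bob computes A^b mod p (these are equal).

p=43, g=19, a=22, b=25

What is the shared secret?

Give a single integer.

A = 19^22 mod 43  (bits of 22 = 10110)
  bit 0 = 1: r = r^2 * 19 mod 43 = 1^2 * 19 = 1*19 = 19
  bit 1 = 0: r = r^2 mod 43 = 19^2 = 17
  bit 2 = 1: r = r^2 * 19 mod 43 = 17^2 * 19 = 31*19 = 30
  bit 3 = 1: r = r^2 * 19 mod 43 = 30^2 * 19 = 40*19 = 29
  bit 4 = 0: r = r^2 mod 43 = 29^2 = 24
  -> A = 24
B = 19^25 mod 43  (bits of 25 = 11001)
  bit 0 = 1: r = r^2 * 19 mod 43 = 1^2 * 19 = 1*19 = 19
  bit 1 = 1: r = r^2 * 19 mod 43 = 19^2 * 19 = 17*19 = 22
  bit 2 = 0: r = r^2 mod 43 = 22^2 = 11
  bit 3 = 0: r = r^2 mod 43 = 11^2 = 35
  bit 4 = 1: r = r^2 * 19 mod 43 = 35^2 * 19 = 21*19 = 12
  -> B = 12
s = B^a = 12^22 mod 43  (bits of 22 = 10110)
  bit 0 = 1: r = r^2 * 12 mod 43 = 1^2 * 12 = 1*12 = 12
  bit 1 = 0: r = r^2 mod 43 = 12^2 = 15
  bit 2 = 1: r = r^2 * 12 mod 43 = 15^2 * 12 = 10*12 = 34
  bit 3 = 1: r = r^2 * 12 mod 43 = 34^2 * 12 = 38*12 = 26
  bit 4 = 0: r = r^2 mod 43 = 26^2 = 31
  -> s = B^a = 31

Answer: 31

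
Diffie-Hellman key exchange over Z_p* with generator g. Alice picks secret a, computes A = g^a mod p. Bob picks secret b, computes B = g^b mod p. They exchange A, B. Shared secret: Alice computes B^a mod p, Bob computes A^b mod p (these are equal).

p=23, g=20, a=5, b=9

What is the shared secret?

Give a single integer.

A = 20^5 mod 23  (bits of 5 = 101)
  bit 0 = 1: r = r^2 * 20 mod 23 = 1^2 * 20 = 1*20 = 20
  bit 1 = 0: r = r^2 mod 23 = 20^2 = 9
  bit 2 = 1: r = r^2 * 20 mod 23 = 9^2 * 20 = 12*20 = 10
  -> A = 10
B = 20^9 mod 23  (bits of 9 = 1001)
  bit 0 = 1: r = r^2 * 20 mod 23 = 1^2 * 20 = 1*20 = 20
  bit 1 = 0: r = r^2 mod 23 = 20^2 = 9
  bit 2 = 0: r = r^2 mod 23 = 9^2 = 12
  bit 3 = 1: r = r^2 * 20 mod 23 = 12^2 * 20 = 6*20 = 5
  -> B = 5
s = B^a = 5^5 mod 23  (bits of 5 = 101)
  bit 0 = 1: r = r^2 * 5 mod 23 = 1^2 * 5 = 1*5 = 5
  bit 1 = 0: r = r^2 mod 23 = 5^2 = 2
  bit 2 = 1: r = r^2 * 5 mod 23 = 2^2 * 5 = 4*5 = 20
  -> s = B^a = 20

Answer: 20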